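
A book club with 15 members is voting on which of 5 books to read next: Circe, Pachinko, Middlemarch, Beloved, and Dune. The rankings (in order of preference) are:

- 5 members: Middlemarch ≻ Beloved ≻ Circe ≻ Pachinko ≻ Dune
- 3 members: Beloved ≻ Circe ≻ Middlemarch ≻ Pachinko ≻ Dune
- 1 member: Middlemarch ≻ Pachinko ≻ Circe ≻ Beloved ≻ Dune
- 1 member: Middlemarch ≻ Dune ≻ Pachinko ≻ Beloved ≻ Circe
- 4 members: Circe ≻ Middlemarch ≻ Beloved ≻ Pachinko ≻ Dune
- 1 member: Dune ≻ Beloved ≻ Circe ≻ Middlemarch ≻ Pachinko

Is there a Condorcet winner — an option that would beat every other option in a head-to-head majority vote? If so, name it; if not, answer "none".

none

Checking pairwise contests:
Beloved beats Circe 10–5.
Circe beats Pachinko 13–2.
Circe beats Middlemarch 8–7.
Middlemarch beats Beloved 11–4.
Circe beats Dune 13–2.
Every option loses at least one head-to-head, so there is no Condorcet winner.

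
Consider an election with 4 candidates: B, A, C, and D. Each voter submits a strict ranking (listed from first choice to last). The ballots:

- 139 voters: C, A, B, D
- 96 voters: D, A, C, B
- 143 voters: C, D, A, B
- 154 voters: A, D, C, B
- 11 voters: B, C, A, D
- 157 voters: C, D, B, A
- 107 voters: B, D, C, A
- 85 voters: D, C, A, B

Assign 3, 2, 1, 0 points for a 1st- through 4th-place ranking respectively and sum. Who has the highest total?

B: 139·1 + 96·0 + 143·0 + 154·0 + 11·3 + 157·1 + 107·3 + 85·0 = 650
A: 139·2 + 96·2 + 143·1 + 154·3 + 11·1 + 157·0 + 107·0 + 85·1 = 1171
C: 139·3 + 96·1 + 143·3 + 154·1 + 11·2 + 157·3 + 107·1 + 85·2 = 1866
D: 139·0 + 96·3 + 143·2 + 154·2 + 11·0 + 157·2 + 107·2 + 85·3 = 1665
C has the highest Borda score (1866).

C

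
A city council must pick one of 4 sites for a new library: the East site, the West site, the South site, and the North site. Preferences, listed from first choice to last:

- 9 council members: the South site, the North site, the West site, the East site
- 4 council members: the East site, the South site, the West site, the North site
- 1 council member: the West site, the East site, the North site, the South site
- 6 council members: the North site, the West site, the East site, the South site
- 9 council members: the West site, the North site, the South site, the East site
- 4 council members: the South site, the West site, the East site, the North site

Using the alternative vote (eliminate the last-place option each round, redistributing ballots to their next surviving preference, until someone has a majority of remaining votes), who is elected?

the South site

Round 1: the East site 4, the West site 10, the South site 13, the North site 6. Eliminate the East site.
Round 2: the West site 10, the South site 17, the North site 6. The South site has a majority.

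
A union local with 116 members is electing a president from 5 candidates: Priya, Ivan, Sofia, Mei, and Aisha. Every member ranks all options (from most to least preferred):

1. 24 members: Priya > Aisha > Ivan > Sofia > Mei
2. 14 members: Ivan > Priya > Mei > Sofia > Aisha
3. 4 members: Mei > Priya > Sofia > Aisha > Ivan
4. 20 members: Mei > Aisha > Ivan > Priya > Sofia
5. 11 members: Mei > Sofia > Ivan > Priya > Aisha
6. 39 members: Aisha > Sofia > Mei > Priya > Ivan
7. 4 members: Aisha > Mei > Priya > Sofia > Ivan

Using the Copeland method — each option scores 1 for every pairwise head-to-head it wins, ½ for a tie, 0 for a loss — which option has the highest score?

Priya: beats Ivan and Sofia; loses to Mei and Aisha → score 2.
Ivan: ties Sofia; loses to Priya, Mei, and Aisha → score 0.5.
Sofia: beats Mei; ties Ivan; loses to Priya and Aisha → score 1.5.
Mei: beats Priya and Ivan; loses to Sofia and Aisha → score 2.
Aisha: beats Priya, Ivan, Sofia, and Mei → score 4.
Aisha has the best pairwise record.

Aisha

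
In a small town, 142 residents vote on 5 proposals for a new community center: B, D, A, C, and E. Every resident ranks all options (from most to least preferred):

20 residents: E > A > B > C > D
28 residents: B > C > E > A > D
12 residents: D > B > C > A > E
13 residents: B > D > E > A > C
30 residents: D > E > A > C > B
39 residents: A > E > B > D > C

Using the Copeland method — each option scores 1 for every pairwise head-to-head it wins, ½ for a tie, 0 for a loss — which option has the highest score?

E

B: beats D and C; loses to A and E → score 2.
D: beats C; loses to B, A, and E → score 1.
A: beats B, D, and C; loses to E → score 3.
C: loses to B, D, A, and E → score 0.
E: beats B, D, A, and C → score 4.
E has the best pairwise record.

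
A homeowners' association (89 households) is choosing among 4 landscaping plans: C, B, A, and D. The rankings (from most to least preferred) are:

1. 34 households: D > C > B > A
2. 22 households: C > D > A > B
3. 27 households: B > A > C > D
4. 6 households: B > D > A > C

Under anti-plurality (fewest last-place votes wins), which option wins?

C

Last-place votes: C 6, B 22, A 34, D 27.
C is ranked last by the fewest voters, so C wins.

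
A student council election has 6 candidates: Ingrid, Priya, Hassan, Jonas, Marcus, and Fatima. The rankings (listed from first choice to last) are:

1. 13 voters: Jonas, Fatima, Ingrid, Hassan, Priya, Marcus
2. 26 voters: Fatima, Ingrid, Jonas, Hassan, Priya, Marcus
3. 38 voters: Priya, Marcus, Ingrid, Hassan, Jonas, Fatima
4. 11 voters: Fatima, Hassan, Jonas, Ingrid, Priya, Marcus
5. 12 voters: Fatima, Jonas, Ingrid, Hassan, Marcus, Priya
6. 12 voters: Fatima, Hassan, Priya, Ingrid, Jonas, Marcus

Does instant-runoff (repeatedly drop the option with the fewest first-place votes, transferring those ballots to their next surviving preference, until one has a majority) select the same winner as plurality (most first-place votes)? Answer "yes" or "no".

yes

Instant-runoff — R1 Ingrid 0, Priya 38, Hassan 0, Jonas 13, Marcus 0, Fatima 61 (Fatima winner). Winner: Fatima.
Plurality — first-place votes: Ingrid 0, Priya 38, Hassan 0, Jonas 13, Marcus 0, Fatima 61. Winner: Fatima.
The two methods agree.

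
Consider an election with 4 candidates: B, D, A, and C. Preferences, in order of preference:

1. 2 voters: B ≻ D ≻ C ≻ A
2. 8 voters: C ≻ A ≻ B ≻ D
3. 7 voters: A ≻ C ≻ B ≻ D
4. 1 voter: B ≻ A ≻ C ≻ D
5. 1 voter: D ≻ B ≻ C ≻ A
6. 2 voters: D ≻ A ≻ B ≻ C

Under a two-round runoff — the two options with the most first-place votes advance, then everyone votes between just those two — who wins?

Round 1 first-place votes: B 3, D 3, A 7, C 8.
C and A advance.
Runoff: C is preferred to A by 11 voters; A by 10.
C wins the runoff.

C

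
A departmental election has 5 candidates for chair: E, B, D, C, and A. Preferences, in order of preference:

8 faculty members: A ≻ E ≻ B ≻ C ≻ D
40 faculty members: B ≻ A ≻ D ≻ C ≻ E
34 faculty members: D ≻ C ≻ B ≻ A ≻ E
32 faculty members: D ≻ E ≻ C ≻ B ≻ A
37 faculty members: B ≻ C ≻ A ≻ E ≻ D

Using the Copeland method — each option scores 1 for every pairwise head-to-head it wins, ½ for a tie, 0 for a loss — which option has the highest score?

B

E: loses to B, D, C, and A → score 0.
B: beats E, D, C, and A → score 4.
D: beats E and C; loses to B and A → score 2.
C: beats E and A; loses to B and D → score 2.
A: beats E and D; loses to B and C → score 2.
B has the best pairwise record.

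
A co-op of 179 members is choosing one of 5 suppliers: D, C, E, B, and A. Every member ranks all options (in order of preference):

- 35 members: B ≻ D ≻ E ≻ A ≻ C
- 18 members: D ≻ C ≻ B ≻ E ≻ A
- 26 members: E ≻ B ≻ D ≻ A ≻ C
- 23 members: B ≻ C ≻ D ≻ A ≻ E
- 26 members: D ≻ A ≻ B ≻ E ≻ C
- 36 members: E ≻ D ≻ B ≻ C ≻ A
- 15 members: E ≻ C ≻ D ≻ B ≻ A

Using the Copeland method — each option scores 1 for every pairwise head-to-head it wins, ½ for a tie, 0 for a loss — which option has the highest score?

D: beats C, E, B, and A → score 4.
C: beats A; loses to D, E, and B → score 1.
E: beats C and A; loses to D and B → score 2.
B: beats C, E, and A; loses to D → score 3.
A: loses to D, C, E, and B → score 0.
D has the best pairwise record.

D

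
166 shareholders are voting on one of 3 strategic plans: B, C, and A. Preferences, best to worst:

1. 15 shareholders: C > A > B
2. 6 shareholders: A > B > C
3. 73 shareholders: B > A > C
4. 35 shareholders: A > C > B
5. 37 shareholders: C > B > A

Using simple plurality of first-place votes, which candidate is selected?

First-place votes: B 73, C 52, A 41.
B has the most first-place votes.

B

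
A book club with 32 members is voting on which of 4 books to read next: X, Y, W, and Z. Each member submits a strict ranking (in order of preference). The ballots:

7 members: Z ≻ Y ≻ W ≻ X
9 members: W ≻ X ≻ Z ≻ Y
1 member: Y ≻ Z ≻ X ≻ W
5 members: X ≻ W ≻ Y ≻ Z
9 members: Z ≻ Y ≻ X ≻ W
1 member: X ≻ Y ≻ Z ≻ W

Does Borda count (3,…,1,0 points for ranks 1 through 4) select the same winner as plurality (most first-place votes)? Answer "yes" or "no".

Borda — scores: X 46, Y 42, W 44, Z 60. Winner: Z.
Plurality — first-place votes: X 6, Y 1, W 9, Z 16. Winner: Z.
The two methods agree.

yes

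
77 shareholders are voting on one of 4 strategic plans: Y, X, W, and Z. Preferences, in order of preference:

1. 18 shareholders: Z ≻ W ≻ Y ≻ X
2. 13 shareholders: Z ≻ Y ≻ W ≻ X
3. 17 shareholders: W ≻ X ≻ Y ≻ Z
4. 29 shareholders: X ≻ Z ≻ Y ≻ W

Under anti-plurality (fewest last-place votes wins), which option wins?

Y

Last-place votes: Y 0, X 31, W 29, Z 17.
Y is ranked last by the fewest voters, so Y wins.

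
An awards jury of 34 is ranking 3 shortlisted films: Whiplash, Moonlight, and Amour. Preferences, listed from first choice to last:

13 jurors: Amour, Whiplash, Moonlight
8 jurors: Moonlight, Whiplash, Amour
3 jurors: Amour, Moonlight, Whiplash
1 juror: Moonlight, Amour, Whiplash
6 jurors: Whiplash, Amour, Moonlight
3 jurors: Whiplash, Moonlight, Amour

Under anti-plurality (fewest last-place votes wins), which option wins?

Last-place votes: Whiplash 4, Moonlight 19, Amour 11.
Whiplash is ranked last by the fewest voters, so Whiplash wins.

Whiplash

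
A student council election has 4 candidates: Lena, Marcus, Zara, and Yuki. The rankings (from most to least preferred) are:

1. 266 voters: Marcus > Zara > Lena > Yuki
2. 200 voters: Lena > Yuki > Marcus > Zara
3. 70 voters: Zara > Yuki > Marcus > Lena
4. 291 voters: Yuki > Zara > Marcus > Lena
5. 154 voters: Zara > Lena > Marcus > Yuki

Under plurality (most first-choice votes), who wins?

Yuki

First-place votes: Lena 200, Marcus 266, Zara 224, Yuki 291.
Yuki has the most first-place votes.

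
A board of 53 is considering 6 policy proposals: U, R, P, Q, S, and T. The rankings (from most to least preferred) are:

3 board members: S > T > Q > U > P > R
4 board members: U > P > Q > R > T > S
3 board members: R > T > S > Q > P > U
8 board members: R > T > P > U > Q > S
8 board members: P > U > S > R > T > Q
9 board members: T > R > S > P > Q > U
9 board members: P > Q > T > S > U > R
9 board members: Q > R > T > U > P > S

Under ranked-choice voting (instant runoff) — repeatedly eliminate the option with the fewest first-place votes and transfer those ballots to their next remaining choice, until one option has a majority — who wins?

R

Round 1: U 4, R 11, P 17, Q 9, S 3, T 9. Eliminate S.
Round 2: U 4, R 11, P 17, Q 9, T 12. Eliminate U.
Round 3: R 11, P 21, Q 9, T 12. Eliminate Q.
Round 4: R 20, P 21, T 12. Eliminate T.
Round 5: R 29, P 24. R has a majority.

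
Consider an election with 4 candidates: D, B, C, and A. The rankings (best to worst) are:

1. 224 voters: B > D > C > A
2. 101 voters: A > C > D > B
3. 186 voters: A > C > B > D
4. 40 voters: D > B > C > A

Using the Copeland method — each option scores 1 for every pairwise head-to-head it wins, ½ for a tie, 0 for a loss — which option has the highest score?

D: loses to B, C, and A → score 0.
B: beats D; loses to C and A → score 1.
C: beats D and B; loses to A → score 2.
A: beats D, B, and C → score 3.
A has the best pairwise record.

A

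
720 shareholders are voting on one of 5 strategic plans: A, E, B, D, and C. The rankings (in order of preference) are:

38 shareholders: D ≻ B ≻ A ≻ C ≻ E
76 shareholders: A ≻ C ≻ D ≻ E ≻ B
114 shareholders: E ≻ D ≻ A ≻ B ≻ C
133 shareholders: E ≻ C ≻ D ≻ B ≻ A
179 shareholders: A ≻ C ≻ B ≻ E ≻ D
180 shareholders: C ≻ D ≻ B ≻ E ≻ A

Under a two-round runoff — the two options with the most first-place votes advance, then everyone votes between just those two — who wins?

Round 1 first-place votes: A 255, E 247, B 0, D 38, C 180.
A and E advance.
Runoff: A is preferred to E by 293 voters; E by 427.
E wins the runoff.

E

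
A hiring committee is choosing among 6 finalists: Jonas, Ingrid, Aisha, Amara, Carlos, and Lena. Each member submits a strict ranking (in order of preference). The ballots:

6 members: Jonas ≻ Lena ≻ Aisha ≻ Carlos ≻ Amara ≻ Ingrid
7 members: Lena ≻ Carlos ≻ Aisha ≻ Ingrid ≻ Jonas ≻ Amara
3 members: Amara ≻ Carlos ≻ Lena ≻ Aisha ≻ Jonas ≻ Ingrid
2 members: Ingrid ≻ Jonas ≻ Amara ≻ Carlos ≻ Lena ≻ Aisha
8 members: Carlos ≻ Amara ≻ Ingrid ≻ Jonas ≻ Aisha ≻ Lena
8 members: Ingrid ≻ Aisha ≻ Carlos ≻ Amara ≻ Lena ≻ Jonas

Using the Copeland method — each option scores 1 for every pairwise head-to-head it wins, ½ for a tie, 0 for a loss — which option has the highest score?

Jonas: loses to Ingrid, Aisha, Amara, Carlos, and Lena → score 0.
Ingrid: beats Jonas, Aisha, and Lena; ties Amara; loses to Carlos → score 3.5.
Aisha: beats Jonas and Amara; loses to Ingrid, Carlos, and Lena → score 2.
Amara: beats Jonas and Lena; ties Ingrid; loses to Aisha and Carlos → score 2.5.
Carlos: beats Jonas, Ingrid, Aisha, Amara, and Lena → score 5.
Lena: beats Jonas and Aisha; loses to Ingrid, Amara, and Carlos → score 2.
Carlos has the best pairwise record.

Carlos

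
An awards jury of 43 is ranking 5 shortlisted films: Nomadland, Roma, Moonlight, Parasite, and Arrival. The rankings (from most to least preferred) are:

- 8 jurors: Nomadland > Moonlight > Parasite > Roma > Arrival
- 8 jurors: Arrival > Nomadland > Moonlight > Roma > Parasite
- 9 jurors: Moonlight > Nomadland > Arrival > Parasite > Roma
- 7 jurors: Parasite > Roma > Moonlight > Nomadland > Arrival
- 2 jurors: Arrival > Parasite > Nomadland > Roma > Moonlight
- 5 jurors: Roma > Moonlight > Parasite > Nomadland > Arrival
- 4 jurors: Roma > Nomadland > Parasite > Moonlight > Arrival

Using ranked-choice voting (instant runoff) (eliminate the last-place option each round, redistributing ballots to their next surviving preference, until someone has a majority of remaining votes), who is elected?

Round 1: Nomadland 8, Roma 9, Moonlight 9, Parasite 7, Arrival 10. Eliminate Parasite.
Round 2: Nomadland 8, Roma 16, Moonlight 9, Arrival 10. Eliminate Nomadland.
Round 3: Roma 16, Moonlight 17, Arrival 10. Eliminate Arrival.
Round 4: Roma 18, Moonlight 25. Moonlight has a majority.

Moonlight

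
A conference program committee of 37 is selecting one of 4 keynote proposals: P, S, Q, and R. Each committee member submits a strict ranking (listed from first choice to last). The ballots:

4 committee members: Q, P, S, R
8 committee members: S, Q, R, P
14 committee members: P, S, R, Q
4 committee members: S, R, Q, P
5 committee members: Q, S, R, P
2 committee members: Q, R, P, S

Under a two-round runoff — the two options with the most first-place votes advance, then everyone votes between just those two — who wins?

Round 1 first-place votes: P 14, S 12, Q 11, R 0.
P and S advance.
Runoff: P is preferred to S by 20 voters; S by 17.
P wins the runoff.

P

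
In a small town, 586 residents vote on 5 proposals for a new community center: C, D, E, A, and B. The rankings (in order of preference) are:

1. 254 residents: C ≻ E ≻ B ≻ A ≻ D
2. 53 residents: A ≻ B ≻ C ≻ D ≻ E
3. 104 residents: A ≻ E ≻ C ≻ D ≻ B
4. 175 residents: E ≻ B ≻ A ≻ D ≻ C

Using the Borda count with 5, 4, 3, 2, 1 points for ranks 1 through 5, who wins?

C: 254·5 + 53·3 + 104·3 + 175·1 = 1916
D: 254·1 + 53·2 + 104·2 + 175·2 = 918
E: 254·4 + 53·1 + 104·4 + 175·5 = 2360
A: 254·2 + 53·5 + 104·5 + 175·3 = 1818
B: 254·3 + 53·4 + 104·1 + 175·4 = 1778
E has the highest Borda score (2360).

E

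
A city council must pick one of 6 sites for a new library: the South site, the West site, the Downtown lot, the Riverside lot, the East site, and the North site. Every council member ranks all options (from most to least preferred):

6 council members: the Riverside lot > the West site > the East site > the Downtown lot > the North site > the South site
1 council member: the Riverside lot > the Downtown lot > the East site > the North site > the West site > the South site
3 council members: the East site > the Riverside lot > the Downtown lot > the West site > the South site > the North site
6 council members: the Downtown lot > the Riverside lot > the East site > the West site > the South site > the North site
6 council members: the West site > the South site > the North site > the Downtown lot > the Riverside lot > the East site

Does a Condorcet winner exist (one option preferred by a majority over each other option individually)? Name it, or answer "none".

none

Checking pairwise contests:
the West site beats the South site 22–0.
the Riverside lot beats the West site 16–6.
the West site beats the Downtown lot 12–10.
the Downtown lot beats the Riverside lot 12–10.
the West site beats the East site 12–10.
the South site beats the North site 15–7.
Every option loses at least one head-to-head, so there is no Condorcet winner.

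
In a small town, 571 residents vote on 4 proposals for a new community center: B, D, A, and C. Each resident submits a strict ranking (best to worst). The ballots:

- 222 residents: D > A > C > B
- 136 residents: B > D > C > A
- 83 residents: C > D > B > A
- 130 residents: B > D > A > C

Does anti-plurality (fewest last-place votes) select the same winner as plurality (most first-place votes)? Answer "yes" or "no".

Anti-plurality — last-place votes: B 222, D 0, A 219, C 130. Winner: D.
Plurality — first-place votes: B 266, D 222, A 0, C 83. Winner: B.
The two methods disagree.

no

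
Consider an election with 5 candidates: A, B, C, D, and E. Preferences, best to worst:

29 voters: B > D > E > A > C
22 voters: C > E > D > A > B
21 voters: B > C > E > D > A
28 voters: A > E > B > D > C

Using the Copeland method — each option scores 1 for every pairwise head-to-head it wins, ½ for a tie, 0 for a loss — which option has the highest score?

A: beats C; ties B; loses to D and E → score 1.5.
B: beats C and D; ties A and E → score 3.
C: loses to A, B, D, and E → score 0.
D: beats A and C; loses to B and E → score 2.
E: beats A, C, and D; ties B → score 3.5.
E has the best pairwise record.

E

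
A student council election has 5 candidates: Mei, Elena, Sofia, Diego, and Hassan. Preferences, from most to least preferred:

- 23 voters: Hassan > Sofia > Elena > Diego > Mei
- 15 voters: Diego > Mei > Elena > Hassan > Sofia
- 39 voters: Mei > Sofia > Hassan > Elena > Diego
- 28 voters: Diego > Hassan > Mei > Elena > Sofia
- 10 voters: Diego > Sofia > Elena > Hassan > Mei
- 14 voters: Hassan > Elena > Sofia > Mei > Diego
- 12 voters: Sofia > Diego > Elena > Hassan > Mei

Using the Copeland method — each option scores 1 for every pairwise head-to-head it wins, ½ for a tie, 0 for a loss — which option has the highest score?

Mei: beats Elena and Sofia; loses to Diego and Hassan → score 2.
Elena: beats Diego; loses to Mei, Sofia, and Hassan → score 1.
Sofia: beats Elena and Diego; loses to Mei and Hassan → score 2.
Diego: beats Mei; loses to Elena, Sofia, and Hassan → score 1.
Hassan: beats Mei, Elena, Sofia, and Diego → score 4.
Hassan has the best pairwise record.

Hassan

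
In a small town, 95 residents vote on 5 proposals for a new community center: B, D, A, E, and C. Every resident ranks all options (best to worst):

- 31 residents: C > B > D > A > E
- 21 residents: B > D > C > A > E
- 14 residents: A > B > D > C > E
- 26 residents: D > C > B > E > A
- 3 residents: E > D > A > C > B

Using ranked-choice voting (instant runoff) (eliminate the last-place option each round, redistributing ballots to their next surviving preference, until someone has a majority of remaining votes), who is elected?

C

Round 1: B 21, D 26, A 14, E 3, C 31. Eliminate E.
Round 2: B 21, D 29, A 14, C 31. Eliminate A.
Round 3: B 35, D 29, C 31. Eliminate D.
Round 4: B 35, C 60. C has a majority.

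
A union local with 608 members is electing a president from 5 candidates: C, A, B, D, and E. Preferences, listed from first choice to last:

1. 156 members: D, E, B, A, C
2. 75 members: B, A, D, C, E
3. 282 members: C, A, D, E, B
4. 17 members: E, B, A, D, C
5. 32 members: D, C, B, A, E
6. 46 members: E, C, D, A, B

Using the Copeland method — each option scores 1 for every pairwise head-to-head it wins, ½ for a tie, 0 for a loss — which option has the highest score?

C: beats A, B, D, and E → score 4.
A: beats B, D, and E; loses to C → score 3.
B: loses to C, A, D, and E → score 0.
D: beats B and E; loses to C and A → score 2.
E: beats B; loses to C, A, and D → score 1.
C has the best pairwise record.

C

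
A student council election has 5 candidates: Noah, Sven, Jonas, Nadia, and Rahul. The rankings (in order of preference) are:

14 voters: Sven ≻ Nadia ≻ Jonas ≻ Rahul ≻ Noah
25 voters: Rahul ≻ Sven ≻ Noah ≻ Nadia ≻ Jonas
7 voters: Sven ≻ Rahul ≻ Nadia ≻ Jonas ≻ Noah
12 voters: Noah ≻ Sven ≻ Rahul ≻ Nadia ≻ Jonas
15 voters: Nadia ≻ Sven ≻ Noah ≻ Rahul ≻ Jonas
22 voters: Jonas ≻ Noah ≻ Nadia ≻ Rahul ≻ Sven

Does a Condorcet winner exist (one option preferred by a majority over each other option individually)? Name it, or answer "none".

Sven vs Noah: 61–34 for Sven.
Sven vs Jonas: 73–22 for Sven.
Sven vs Nadia: 58–37 for Sven.
Sven vs Rahul: 48–47 for Sven.
Sven beats every other option head-to-head.

Sven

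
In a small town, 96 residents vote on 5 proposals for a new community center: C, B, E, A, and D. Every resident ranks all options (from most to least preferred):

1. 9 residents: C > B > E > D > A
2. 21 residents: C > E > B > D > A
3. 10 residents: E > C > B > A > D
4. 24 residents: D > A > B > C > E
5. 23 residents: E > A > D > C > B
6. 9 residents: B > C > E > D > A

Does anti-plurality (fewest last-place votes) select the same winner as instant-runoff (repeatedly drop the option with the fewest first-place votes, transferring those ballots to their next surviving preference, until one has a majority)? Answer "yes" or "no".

Anti-plurality — last-place votes: C 0, B 23, E 24, A 39, D 10. Winner: C.
Instant-runoff — R1 C 30, B 9, E 33, A 0, D 24 (A out); R2 C 30, B 9, E 33, D 24 (B out); R3 C 39, E 33, D 24 (D out); R4 C 63, E 33 (C winner). Winner: C.
The two methods agree.

yes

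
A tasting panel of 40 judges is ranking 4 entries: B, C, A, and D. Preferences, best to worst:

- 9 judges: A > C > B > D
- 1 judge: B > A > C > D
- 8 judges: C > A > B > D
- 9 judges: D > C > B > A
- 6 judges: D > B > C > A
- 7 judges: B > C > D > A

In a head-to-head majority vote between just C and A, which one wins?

C

Voters preferring C to A: 30; preferring A to C: 10.
C wins the head-to-head.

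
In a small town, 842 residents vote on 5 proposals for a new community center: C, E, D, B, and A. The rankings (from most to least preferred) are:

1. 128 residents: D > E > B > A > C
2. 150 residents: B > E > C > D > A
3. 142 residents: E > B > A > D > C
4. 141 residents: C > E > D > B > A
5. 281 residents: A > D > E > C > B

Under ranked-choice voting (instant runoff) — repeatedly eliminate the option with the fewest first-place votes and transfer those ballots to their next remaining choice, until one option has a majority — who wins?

E

Round 1: C 141, E 142, D 128, B 150, A 281. Eliminate D.
Round 2: C 141, E 270, B 150, A 281. Eliminate C.
Round 3: E 411, B 150, A 281. Eliminate B.
Round 4: E 561, A 281. E has a majority.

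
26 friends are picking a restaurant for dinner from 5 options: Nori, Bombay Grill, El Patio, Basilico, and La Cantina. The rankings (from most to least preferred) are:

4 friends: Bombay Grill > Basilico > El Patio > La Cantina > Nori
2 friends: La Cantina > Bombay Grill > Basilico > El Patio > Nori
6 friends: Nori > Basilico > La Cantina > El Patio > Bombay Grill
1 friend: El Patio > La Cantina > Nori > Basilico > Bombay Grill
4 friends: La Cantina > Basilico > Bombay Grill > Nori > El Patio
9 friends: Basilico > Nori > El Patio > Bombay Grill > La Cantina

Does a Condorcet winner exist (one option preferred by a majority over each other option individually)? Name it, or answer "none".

Basilico vs Nori: 19–7 for Basilico.
Basilico vs Bombay Grill: 20–6 for Basilico.
Basilico vs El Patio: 25–1 for Basilico.
Basilico vs La Cantina: 19–7 for Basilico.
Basilico beats every other option head-to-head.

Basilico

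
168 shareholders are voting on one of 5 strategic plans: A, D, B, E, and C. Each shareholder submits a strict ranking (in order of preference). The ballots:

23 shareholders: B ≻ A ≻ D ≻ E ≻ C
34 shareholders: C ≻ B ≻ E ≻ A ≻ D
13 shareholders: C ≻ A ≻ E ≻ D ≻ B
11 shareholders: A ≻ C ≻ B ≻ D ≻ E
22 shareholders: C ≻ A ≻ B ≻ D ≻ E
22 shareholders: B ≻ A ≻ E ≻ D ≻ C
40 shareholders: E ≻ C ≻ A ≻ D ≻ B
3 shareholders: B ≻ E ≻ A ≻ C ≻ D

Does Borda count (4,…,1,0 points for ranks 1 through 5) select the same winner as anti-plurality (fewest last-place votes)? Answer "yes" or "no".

no

Borda — scores: A 404, D 154, B 360, E 330, C 432. Winner: C.
Anti-plurality — last-place votes: A 0, D 37, B 53, E 33, C 45. Winner: A.
The two methods disagree.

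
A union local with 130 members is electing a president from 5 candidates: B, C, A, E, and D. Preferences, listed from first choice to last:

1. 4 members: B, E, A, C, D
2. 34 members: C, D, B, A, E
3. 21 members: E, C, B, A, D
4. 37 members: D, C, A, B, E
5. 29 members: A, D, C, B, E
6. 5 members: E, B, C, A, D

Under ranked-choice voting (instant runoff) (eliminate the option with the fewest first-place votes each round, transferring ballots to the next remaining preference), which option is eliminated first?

Round 1: B 4, C 34, A 29, E 26, D 37. Eliminate B.

B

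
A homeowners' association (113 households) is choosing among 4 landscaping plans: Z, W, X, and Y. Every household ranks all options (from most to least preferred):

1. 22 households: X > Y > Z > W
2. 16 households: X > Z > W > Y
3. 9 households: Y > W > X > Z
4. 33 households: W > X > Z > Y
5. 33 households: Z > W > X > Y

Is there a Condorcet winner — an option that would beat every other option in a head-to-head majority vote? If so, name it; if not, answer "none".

none

Checking pairwise contests:
X beats Z 80–33.
Z beats W 71–42.
W beats X 75–38.
Z beats Y 82–31.
Every option loses at least one head-to-head, so there is no Condorcet winner.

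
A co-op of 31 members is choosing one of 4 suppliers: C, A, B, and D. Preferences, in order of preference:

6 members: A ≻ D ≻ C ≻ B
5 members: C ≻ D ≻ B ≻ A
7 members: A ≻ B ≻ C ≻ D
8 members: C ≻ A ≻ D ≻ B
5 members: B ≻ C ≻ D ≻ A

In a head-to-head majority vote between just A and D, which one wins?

A

Voters preferring A to D: 21; preferring D to A: 10.
A wins the head-to-head.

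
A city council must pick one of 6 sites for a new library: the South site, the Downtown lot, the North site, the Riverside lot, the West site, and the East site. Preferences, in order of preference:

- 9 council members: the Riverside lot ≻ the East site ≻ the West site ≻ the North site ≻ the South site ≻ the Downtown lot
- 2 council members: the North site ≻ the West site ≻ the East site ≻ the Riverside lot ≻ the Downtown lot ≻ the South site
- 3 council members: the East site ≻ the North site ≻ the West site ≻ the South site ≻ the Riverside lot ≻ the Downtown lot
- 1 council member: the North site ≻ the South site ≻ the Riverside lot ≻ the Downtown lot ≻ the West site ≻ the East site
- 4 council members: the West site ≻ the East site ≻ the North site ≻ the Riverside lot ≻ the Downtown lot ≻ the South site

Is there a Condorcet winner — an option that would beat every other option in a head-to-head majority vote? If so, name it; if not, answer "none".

none

Checking pairwise contests:
the North site beats the South site 19–0.
the South site beats the Downtown lot 13–6.
the West site beats the North site 13–6.
the North site beats the Riverside lot 10–9.
the Riverside lot beats the West site 10–9.
the Riverside lot beats the East site 10–9.
Every option loses at least one head-to-head, so there is no Condorcet winner.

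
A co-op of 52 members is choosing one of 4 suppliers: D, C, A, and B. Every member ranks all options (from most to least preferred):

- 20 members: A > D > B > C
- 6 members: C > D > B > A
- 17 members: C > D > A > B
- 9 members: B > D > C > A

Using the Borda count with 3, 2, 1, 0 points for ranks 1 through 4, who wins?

D

D: 20·2 + 6·2 + 17·2 + 9·2 = 104
C: 20·0 + 6·3 + 17·3 + 9·1 = 78
A: 20·3 + 6·0 + 17·1 + 9·0 = 77
B: 20·1 + 6·1 + 17·0 + 9·3 = 53
D has the highest Borda score (104).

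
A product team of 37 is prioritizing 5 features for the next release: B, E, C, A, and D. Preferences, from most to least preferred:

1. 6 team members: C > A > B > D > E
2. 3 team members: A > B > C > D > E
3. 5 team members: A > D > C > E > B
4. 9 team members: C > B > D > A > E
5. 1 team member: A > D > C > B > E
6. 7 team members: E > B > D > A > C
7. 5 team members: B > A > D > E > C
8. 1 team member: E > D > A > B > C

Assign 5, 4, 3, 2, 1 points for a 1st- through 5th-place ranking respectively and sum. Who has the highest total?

B

B: 6·3 + 3·4 + 5·1 + 9·4 + 1·2 + 7·4 + 5·5 + 1·2 = 128
E: 6·1 + 3·1 + 5·2 + 9·1 + 1·1 + 7·5 + 5·2 + 1·5 = 79
C: 6·5 + 3·3 + 5·3 + 9·5 + 1·3 + 7·1 + 5·1 + 1·1 = 115
A: 6·4 + 3·5 + 5·5 + 9·2 + 1·5 + 7·2 + 5·4 + 1·3 = 124
D: 6·2 + 3·2 + 5·4 + 9·3 + 1·4 + 7·3 + 5·3 + 1·4 = 109
B has the highest Borda score (128).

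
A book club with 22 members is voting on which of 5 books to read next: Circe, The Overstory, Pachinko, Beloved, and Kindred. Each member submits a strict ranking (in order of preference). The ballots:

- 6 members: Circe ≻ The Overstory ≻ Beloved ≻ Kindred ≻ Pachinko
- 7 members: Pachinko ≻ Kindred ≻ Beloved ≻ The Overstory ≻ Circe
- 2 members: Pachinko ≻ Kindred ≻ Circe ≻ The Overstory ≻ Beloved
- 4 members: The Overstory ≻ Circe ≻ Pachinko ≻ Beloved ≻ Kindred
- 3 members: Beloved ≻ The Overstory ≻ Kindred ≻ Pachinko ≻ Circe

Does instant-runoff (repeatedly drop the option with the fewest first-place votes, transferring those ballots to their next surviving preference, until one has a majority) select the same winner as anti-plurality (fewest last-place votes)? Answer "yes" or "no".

yes

Instant-runoff — R1 Circe 6, The Overstory 4, Pachinko 9, Beloved 3, Kindred 0 (Kindred out); R2 Circe 6, The Overstory 4, Pachinko 9, Beloved 3 (Beloved out); R3 Circe 6, The Overstory 7, Pachinko 9 (Circe out); R4 The Overstory 13, Pachinko 9 (The Overstory winner). Winner: The Overstory.
Anti-plurality — last-place votes: Circe 10, The Overstory 0, Pachinko 6, Beloved 2, Kindred 4. Winner: The Overstory.
The two methods agree.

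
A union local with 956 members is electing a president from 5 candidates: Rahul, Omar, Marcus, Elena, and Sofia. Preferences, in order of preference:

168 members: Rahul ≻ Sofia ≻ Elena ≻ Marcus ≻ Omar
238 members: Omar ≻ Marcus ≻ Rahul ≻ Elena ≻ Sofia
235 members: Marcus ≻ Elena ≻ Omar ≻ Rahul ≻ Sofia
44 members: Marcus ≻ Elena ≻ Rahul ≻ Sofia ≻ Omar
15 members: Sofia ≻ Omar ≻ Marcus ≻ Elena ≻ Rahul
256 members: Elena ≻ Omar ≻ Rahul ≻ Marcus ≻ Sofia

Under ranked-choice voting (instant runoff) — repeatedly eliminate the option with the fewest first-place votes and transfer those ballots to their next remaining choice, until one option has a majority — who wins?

Round 1: Rahul 168, Omar 238, Marcus 279, Elena 256, Sofia 15. Eliminate Sofia.
Round 2: Rahul 168, Omar 253, Marcus 279, Elena 256. Eliminate Rahul.
Round 3: Omar 253, Marcus 279, Elena 424. Eliminate Omar.
Round 4: Marcus 532, Elena 424. Marcus has a majority.

Marcus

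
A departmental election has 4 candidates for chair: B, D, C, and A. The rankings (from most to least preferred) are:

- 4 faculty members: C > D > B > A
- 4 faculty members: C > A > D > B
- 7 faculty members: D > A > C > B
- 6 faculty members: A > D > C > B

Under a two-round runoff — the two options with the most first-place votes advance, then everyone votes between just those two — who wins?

Round 1 first-place votes: B 0, D 7, C 8, A 6.
C and D advance.
Runoff: C is preferred to D by 8 voters; D by 13.
D wins the runoff.

D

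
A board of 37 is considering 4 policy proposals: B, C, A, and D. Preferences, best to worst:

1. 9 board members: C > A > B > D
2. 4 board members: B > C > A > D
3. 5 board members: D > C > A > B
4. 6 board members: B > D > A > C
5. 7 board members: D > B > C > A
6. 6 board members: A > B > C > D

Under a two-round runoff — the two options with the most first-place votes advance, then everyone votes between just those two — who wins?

Round 1 first-place votes: B 10, C 9, A 6, D 12.
D and B advance.
Runoff: D is preferred to B by 12 voters; B by 25.
B wins the runoff.

B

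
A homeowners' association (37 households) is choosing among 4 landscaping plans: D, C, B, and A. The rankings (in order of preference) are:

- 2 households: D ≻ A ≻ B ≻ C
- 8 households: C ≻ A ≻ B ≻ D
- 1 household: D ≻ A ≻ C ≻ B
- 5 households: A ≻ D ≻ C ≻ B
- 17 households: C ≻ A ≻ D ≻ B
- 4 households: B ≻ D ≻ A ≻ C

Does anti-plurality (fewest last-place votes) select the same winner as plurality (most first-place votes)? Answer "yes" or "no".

no

Anti-plurality — last-place votes: D 8, C 6, B 23, A 0. Winner: A.
Plurality — first-place votes: D 3, C 25, B 4, A 5. Winner: C.
The two methods disagree.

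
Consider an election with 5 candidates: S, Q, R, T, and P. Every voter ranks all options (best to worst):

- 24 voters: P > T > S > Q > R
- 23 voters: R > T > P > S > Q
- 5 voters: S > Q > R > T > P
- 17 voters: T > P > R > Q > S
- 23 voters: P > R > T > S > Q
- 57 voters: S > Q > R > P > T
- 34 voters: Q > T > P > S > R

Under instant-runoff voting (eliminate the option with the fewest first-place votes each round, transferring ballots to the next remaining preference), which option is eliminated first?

Round 1: S 62, Q 34, R 23, T 17, P 47. Eliminate T.

T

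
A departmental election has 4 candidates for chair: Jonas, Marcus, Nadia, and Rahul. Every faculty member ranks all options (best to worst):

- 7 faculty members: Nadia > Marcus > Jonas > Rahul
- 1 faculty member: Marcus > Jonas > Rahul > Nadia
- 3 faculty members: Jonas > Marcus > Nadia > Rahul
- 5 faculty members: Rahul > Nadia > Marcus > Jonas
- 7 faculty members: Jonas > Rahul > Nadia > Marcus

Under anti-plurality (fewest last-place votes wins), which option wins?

Nadia

Last-place votes: Jonas 5, Marcus 7, Nadia 1, Rahul 10.
Nadia is ranked last by the fewest voters, so Nadia wins.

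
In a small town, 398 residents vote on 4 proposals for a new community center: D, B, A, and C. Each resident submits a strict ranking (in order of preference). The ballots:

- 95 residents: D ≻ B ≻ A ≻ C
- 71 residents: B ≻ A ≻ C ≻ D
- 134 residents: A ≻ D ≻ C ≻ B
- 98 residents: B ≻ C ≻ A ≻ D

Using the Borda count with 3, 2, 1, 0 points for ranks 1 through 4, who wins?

A

D: 95·3 + 71·0 + 134·2 + 98·0 = 553
B: 95·2 + 71·3 + 134·0 + 98·3 = 697
A: 95·1 + 71·2 + 134·3 + 98·1 = 737
C: 95·0 + 71·1 + 134·1 + 98·2 = 401
A has the highest Borda score (737).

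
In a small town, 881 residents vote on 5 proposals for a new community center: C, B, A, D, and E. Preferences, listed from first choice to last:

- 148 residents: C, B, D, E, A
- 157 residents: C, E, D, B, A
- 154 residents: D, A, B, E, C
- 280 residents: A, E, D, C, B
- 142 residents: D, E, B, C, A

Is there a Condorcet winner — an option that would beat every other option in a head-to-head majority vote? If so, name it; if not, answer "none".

D vs C: 576–305 for D.
D vs B: 733–148 for D.
D vs A: 601–280 for D.
D vs E: 444–437 for D.
D beats every other option head-to-head.

D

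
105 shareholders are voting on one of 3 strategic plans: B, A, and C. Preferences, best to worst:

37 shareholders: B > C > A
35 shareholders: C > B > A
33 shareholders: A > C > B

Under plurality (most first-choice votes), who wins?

First-place votes: B 37, A 33, C 35.
B has the most first-place votes.

B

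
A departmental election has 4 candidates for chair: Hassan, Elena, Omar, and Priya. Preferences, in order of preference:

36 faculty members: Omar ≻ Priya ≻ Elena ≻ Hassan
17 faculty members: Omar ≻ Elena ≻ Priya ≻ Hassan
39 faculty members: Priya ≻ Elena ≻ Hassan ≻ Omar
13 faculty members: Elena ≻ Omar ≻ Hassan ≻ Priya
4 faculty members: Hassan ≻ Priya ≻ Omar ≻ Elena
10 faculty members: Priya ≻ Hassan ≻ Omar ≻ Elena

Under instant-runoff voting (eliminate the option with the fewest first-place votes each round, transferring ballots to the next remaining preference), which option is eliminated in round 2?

Elena

Round 1: Hassan 4, Elena 13, Omar 53, Priya 49. Eliminate Hassan.
Round 2: Elena 13, Omar 53, Priya 53. Eliminate Elena.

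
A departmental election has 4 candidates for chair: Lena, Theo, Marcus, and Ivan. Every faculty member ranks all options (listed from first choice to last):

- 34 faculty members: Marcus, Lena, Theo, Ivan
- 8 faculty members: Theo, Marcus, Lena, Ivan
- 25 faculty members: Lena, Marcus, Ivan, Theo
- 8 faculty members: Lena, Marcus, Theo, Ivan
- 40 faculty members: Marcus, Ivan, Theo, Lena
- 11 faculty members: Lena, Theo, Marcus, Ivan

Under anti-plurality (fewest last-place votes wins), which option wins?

Marcus

Last-place votes: Lena 40, Theo 25, Marcus 0, Ivan 61.
Marcus is ranked last by the fewest voters, so Marcus wins.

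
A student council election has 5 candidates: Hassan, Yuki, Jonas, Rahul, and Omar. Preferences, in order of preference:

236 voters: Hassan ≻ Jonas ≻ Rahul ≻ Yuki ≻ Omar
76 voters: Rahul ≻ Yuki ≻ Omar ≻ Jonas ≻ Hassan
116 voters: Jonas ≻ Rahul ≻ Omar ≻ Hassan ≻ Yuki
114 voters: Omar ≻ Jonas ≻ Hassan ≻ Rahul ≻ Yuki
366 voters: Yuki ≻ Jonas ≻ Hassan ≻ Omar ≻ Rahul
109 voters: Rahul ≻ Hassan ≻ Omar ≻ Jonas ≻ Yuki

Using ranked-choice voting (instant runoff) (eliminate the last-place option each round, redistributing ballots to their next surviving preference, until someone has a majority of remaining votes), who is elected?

Hassan

Round 1: Hassan 236, Yuki 366, Jonas 116, Rahul 185, Omar 114. Eliminate Omar.
Round 2: Hassan 236, Yuki 366, Jonas 230, Rahul 185. Eliminate Rahul.
Round 3: Hassan 345, Yuki 442, Jonas 230. Eliminate Jonas.
Round 4: Hassan 575, Yuki 442. Hassan has a majority.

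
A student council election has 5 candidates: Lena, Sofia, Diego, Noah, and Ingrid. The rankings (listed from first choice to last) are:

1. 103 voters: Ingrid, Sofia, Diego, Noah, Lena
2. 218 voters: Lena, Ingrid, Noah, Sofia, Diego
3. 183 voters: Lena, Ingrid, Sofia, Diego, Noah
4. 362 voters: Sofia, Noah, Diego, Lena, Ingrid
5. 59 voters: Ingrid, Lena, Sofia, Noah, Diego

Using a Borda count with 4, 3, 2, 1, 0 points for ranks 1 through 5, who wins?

Lena: 103·0 + 218·4 + 183·4 + 362·1 + 59·3 = 2143
Sofia: 103·3 + 218·1 + 183·2 + 362·4 + 59·2 = 2459
Diego: 103·2 + 218·0 + 183·1 + 362·2 + 59·0 = 1113
Noah: 103·1 + 218·2 + 183·0 + 362·3 + 59·1 = 1684
Ingrid: 103·4 + 218·3 + 183·3 + 362·0 + 59·4 = 1851
Sofia has the highest Borda score (2459).

Sofia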